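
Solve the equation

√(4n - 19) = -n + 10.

n = 7

Square both sides: 4n - 19 = (-n + 10)².
Expand and rearrange: n² - 24n + 119 = 0.
Solving gives n = 17 or n = 7.
Check each candidate in the original equation:
  n = 17: √(49) = 7, while -n + 10 = -7 — extraneous.
  n = 7: √(9) = 3, while -n + 10 = 3 — valid.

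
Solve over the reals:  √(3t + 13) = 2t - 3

t = 4

Square both sides: 3t + 13 = (2t - 3)².
Expand and rearrange: 4t² - 15t - 4 = 0.
Solving gives t = 4 or t = -0.25.
Check each candidate in the original equation:
  t = 4: √(25) = 5, while 2t - 3 = 5 — valid.
  t = -0.25: √(12.25) = 3.5, while 2t - 3 = -3.5 — extraneous.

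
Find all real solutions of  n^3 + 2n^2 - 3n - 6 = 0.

n = -2 or n = -1.7321 or n = 1.7321

Possible rational roots are divisors of -6. Testing n = -2 gives 0, so (n + 2) is a factor.
Divide: n^3 + 2n^2 - 3n - 6 = (n + 2)(n^2 - 3).
Apply the quadratic formula to n^2 - 3 = 0: n = (0 +/- sqrt(12))/2, i.e. n ~= 1.7321 or n ~= -1.7321.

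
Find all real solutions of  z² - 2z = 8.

Bring every term to one side: z² - 2z - 8 = 0.
Factor: (z + 2)(z - 4) = 0.
So z = -2 or z = 4.

z = -2 or z = 4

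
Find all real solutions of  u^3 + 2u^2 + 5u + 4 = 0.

Possible rational roots are divisors of 4. Testing u = -1 gives 0, so (u + 1) is a factor.
Divide: u^3 + 2u^2 + 5u + 4 = (u + 1)(u^2 + u + 4).
The quadratic u^2 + u + 4 has discriminant -15 < 0, so no further real roots.

u = -1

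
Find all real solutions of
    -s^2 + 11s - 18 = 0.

Factor: -1(s - 9)(s - 2) = 0.
So s = 9 or s = 2.

s = 2 or s = 9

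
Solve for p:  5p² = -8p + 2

Rearrange to standard form: 5p² + 8p - 2 = 0.
Discriminant: (8)² − 4·5·(-2) = 104.
Quadratic formula: p = (-8 ± √104) / 10.
So p = -4/5 + √(26)/5 ≈ 0.2198 or p = -√(26)/5 - 4/5 ≈ -1.8198.

p = -1.8198 or p = 0.2198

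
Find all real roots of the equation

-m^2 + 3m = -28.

m = -4 or m = 7

Bring every term to one side: -m^2 + 3m + 28 = 0.
Factor: -1(m - 7)(m + 4) = 0.
So m = 7 or m = -4.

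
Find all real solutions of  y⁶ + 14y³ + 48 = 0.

Let u = y³. The equation becomes u² + 14u + 48 = 0.
Factor: (u + 6)(u + 8) = 0, so u = -6 or u = -8.
y³ = -6 gives y = -∛(6) ≈ -1.8171.
y³ = -8 gives y = -2.

y = -2 or y = -1.8171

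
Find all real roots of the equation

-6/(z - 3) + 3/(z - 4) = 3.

Multiply both sides by (z - 3)(z - 4):
-6(z - 4) + 3(z - 3) = 3(z - 3)(z - 4).
Expand and collect terms: 3z^2 - 18z + 21 = 0.
By the quadratic formula, z = (18 +/- sqrt(72)) / 6, so z ~= 4.4142 or z ~= 1.5858.
Neither value makes a denominator zero (z != 3, z != 4), so both are valid.

z = 1.5858 or z = 4.4142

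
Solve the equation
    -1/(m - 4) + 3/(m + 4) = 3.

m = -2.9496 or m = 3.6163

Multiply both sides by (m - 4)(m + 4):
-(m + 4) + 3(m - 4) = 3(m - 4)(m + 4).
Expand and collect terms: 3m^2 - 2m - 32 = 0.
By the quadratic formula, m = (2 +/- sqrt(388)) / 6, so m ~= 3.6163 or m ~= -2.9496.
Neither value makes a denominator zero (m != 4, m != -4), so both are valid.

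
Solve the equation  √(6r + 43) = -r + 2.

Square both sides: 6r + 43 = (-r + 2)².
Expand and rearrange: r² - 10r - 39 = 0.
Solving gives r = 13 or r = -3.
Check each candidate in the original equation:
  r = 13: √(121) = 11, while -r + 2 = -11 — extraneous.
  r = -3: √(25) = 5, while -r + 2 = 5 — valid.

r = -3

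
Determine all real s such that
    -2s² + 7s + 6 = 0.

s = -0.7122 or s = 4.2122

Discriminant: (7)² − 4·(-2)·6 = 97.
Quadratic formula: s = (-7 ± √97) / (-4).
So s = 7/4 - √(97)/4 ≈ -0.7122 or s = 7/4 + √(97)/4 ≈ 4.2122.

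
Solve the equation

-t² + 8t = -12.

t = -1.2915 or t = 9.2915

Rearrange to standard form: -t² + 8t + 12 = 0.
Discriminant: (8)² − 4·(-1)·12 = 112.
Quadratic formula: t = (-8 ± √112) / (-2).
So t = 4 - 2·√(7) ≈ -1.2915 or t = 4 + 2·√(7) ≈ 9.2915.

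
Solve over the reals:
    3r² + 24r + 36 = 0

r = -6 or r = -2

Factor: 3(r + 6)(r + 2) = 0.
So r = -6 or r = -2.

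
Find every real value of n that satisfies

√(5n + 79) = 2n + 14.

n = -3

Square both sides: 5n + 79 = (2n + 14)².
Expand and rearrange: 4n² + 51n + 117 = 0.
Solving gives n = -3 or n = -9.75.
Check each candidate in the original equation:
  n = -3: √(64) = 8, while 2n + 14 = 8 — valid.
  n = -9.75: √(30.25) = 5.5, while 2n + 14 = -5.5 — extraneous.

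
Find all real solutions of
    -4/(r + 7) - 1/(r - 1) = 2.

Multiply both sides by (r + 7)(r - 1):
-4(r - 1) - (r + 7) = 2(r + 7)(r - 1).
Expand and collect terms: 2r² + 17r - 11 = 0.
By the quadratic formula, r = (-17 ± √377) / 4, so r ≈ 0.6041 or r ≈ -9.1041.
Neither value makes a denominator zero (r ≠ -7, r ≠ 1), so both are valid.

r = -9.1041 or r = 0.6041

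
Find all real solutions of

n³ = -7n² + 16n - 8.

Rearrange: n³ + 7n² - 16n + 8 = 0.
Possible rational roots are divisors of 8. Testing n = 1 gives 0, so (n - 1) is a factor.
Divide: n³ + 7n² - 16n + 8 = (n - 1)(n² + 8n - 8).
Apply the quadratic formula to n² + 8n - 8 = 0: n = (-8 ± √96)/2, i.e. n ≈ 0.899 or n ≈ -8.899.

n = -8.899 or n = 0.899 or n = 1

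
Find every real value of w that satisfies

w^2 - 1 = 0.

Factor: (w + 1)(w - 1) = 0.
So w = -1 or w = 1.

w = -1 or w = 1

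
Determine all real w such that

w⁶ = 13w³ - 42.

w = 1.8171 or w = 1.9129

Let u = w³. The equation becomes u² - 13u + 42 = 0.
Factor: (u - 6)(u - 7) = 0, so u = 6 or u = 7.
w³ = 6 gives w = ∛(6) ≈ 1.8171.
w³ = 7 gives w = ∛(7) ≈ 1.9129.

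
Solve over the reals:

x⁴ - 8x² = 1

Let u = x². The equation becomes u² - 8u - 1 = 0.
By the quadratic formula, u = 4 + √(17) or u = 4 - √(17).
x² = 4 + √(17) gives x = ±√(4 + √(17)) ≈ ±2.8501.
x² = 4 - √(17) < 0 has no real solution.

x = -2.8501 or x = 2.8501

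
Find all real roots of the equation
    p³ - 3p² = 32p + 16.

Rearrange: p³ - 3p² - 32p - 16 = 0.
Possible rational roots are divisors of -16. Testing p = -4 gives 0, so (p + 4) is a factor.
Divide: p³ - 3p² - 32p - 16 = (p + 4)(p² - 7p - 4).
Apply the quadratic formula to p² - 7p - 4 = 0: p = (7 ± √65)/2, i.e. p ≈ 7.5311 or p ≈ -0.5311.

p = -4 or p = -0.5311 or p = 7.5311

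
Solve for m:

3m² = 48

Bring every term to one side: 3m² - 48 = 0.
Factor: 3(m - 4)(m + 4) = 0.
So m = 4 or m = -4.

m = -4 or m = 4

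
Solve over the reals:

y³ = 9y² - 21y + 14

Rearrange: y³ - 9y² + 21y - 14 = 0.
Possible rational roots are divisors of -14. Testing y = 2 gives 0, so (y - 2) is a factor.
Divide: y³ - 9y² + 21y - 14 = (y - 2)(y² - 7y + 7).
Apply the quadratic formula to y² - 7y + 7 = 0: y = (7 ± √21)/2, i.e. y ≈ 5.7913 or y ≈ 1.2087.

y = 1.2087 or y = 2 or y = 5.7913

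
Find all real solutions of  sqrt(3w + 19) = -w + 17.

Square both sides: 3w + 19 = (-w + 17)^2.
Expand and rearrange: w^2 - 37w + 270 = 0.
Solving gives w = 27 or w = 10.
Check each candidate in the original equation:
  w = 27: sqrt(100) = 10, while -w + 17 = -10 — extraneous.
  w = 10: sqrt(49) = 7, while -w + 17 = 7 — valid.

w = 10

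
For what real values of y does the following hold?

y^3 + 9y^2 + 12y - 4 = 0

Possible rational roots are divisors of -4. Testing y = -2 gives 0, so (y + 2) is a factor.
Divide: y^3 + 9y^2 + 12y - 4 = (y + 2)(y^2 + 7y - 2).
Apply the quadratic formula to y^2 + 7y - 2 = 0: y = (-7 +/- sqrt(57))/2, i.e. y ~= 0.2749 or y ~= -7.2749.

y = -7.2749 or y = -2 or y = 0.2749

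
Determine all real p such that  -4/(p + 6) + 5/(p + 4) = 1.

Multiply both sides by (p + 6)(p + 4):
-4(p + 4) + 5(p + 6) = (p + 6)(p + 4).
Expand and collect terms: p^2 + 9p + 10 = 0.
By the quadratic formula, p = (-9 +/- sqrt(41)) / 2, so p ~= -1.2984 or p ~= -7.7016.
Neither value makes a denominator zero (p != -6, p != -4), so both are valid.

p = -7.7016 or p = -1.2984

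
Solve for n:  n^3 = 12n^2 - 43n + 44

n = 1.7639 or n = 4 or n = 6.2361

Rearrange: n^3 - 12n^2 + 43n - 44 = 0.
Possible rational roots are divisors of -44. Testing n = 4 gives 0, so (n - 4) is a factor.
Divide: n^3 - 12n^2 + 43n - 44 = (n - 4)(n^2 - 8n + 11).
Apply the quadratic formula to n^2 - 8n + 11 = 0: n = (8 +/- sqrt(20))/2, i.e. n ~= 6.2361 or n ~= 1.7639.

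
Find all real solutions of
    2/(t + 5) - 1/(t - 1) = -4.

Multiply both sides by (t + 5)(t - 1):
2(t - 1) - (t + 5) = -4(t + 5)(t - 1).
Expand and collect terms: -4t^2 - 17t + 27 = 0.
By the quadratic formula, t = (17 +/- sqrt(721)) / -8, so t ~= -5.4814 or t ~= 1.2314.
Neither value makes a denominator zero (t != -5, t != 1), so both are valid.

t = -5.4814 or t = 1.2314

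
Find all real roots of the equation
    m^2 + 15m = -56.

m = -8 or m = -7

Bring every term to one side: m^2 + 15m + 56 = 0.
Factor: (m + 7)(m + 8) = 0.
So m = -7 or m = -8.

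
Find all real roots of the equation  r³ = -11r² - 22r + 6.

r = -8.2426 or r = -3 or r = 0.2426

Rearrange: r³ + 11r² + 22r - 6 = 0.
Possible rational roots are divisors of -6. Testing r = -3 gives 0, so (r + 3) is a factor.
Divide: r³ + 11r² + 22r - 6 = (r + 3)(r² + 8r - 2).
Apply the quadratic formula to r² + 8r - 2 = 0: r = (-8 ± √72)/2, i.e. r ≈ 0.2426 or r ≈ -8.2426.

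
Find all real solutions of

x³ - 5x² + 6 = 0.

Possible rational roots are divisors of 6. Testing x = -1 gives 0, so (x + 1) is a factor.
Divide: x³ - 5x² + 6 = (x + 1)(x² - 6x + 6).
Apply the quadratic formula to x² - 6x + 6 = 0: x = (6 ± √12)/2, i.e. x ≈ 4.7321 or x ≈ 1.2679.

x = -1 or x = 1.2679 or x = 4.7321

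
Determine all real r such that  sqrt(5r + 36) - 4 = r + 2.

r = 0

Isolate the radical: sqrt(5r + 36) = r + 6.
Square both sides: 5r + 36 = (r + 6)^2.
Expand and rearrange: r^2 + 7r = 0.
Solving gives r = 0 or r = -7.
Check each candidate in the original equation:
  r = 0: sqrt(36) = 6, while r + 6 = 6 — valid.
  r = -7: sqrt(1) = 1, while r + 6 = -1 — extraneous.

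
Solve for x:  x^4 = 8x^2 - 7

Let u = x^2. The equation becomes u^2 - 8u + 7 = 0.
Factor: (u - 7)(u - 1) = 0, so u = 7 or u = 1.
x^2 = 7 gives x = +/-sqrt(7) ~= +/-2.6458.
x^2 = 1 gives x = +/-1.

x = -2.6458 or x = -1 or x = 1 or x = 2.6458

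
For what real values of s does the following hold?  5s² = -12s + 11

s = -3.1079 or s = 0.7079

Rearrange to standard form: 5s² + 12s - 11 = 0.
Discriminant: (12)² − 4·5·(-11) = 364.
Quadratic formula: s = (-12 ± √364) / 10.
So s = -6/5 + √(91)/5 ≈ 0.7079 or s = -√(91)/5 - 6/5 ≈ -3.1079.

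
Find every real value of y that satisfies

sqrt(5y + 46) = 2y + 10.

Square both sides: 5y + 46 = (2y + 10)^2.
Expand and rearrange: 4y^2 + 35y + 54 = 0.
Solving gives y = -2 or y = -6.75.
Check each candidate in the original equation:
  y = -2: sqrt(36) = 6, while 2y + 10 = 6 — valid.
  y = -6.75: sqrt(12.25) = 3.5, while 2y + 10 = -3.5 — extraneous.

y = -2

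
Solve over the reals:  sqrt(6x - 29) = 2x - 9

x = 5 or x = 5.5

Square both sides: 6x - 29 = (2x - 9)^2.
Expand and rearrange: 4x^2 - 42x + 110 = 0.
Solving gives x = 5.5 or x = 5.
Check each candidate in the original equation:
  x = 5.5: sqrt(4) = 2, while 2x - 9 = 2 — valid.
  x = 5: sqrt(1) = 1, while 2x - 9 = 1 — valid.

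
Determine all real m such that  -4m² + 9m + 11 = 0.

m = -0.8789 or m = 3.1289

Discriminant: (9)² − 4·(-4)·11 = 257.
Quadratic formula: m = (-9 ± √257) / (-8).
So m = 9/8 - √(257)/8 ≈ -0.8789 or m = 9/8 + √(257)/8 ≈ 3.1289.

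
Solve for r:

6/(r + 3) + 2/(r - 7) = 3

r = -1.1512 or r = 7.8179

Multiply both sides by (r + 3)(r - 7):
6(r - 7) + 2(r + 3) = 3(r + 3)(r - 7).
Expand and collect terms: 3r² - 20r - 27 = 0.
By the quadratic formula, r = (20 ± √724) / 6, so r ≈ 7.8179 or r ≈ -1.1512.
Neither value makes a denominator zero (r ≠ -3, r ≠ 7), so both are valid.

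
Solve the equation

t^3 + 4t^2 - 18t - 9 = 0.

Possible rational roots are divisors of -9. Testing t = 3 gives 0, so (t - 3) is a factor.
Divide: t^3 + 4t^2 - 18t - 9 = (t - 3)(t^2 + 7t + 3).
Apply the quadratic formula to t^2 + 7t + 3 = 0: t = (-7 +/- sqrt(37))/2, i.e. t ~= -0.4586 or t ~= -6.5414.

t = -6.5414 or t = -0.4586 or t = 3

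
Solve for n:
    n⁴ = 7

Let u = n². The equation becomes u² - 7 = 0.
By the quadratic formula, u = √(7) or u = -√(7).
n² = √(7) gives n = ±7^(1/4) ≈ ±1.6266.
n² = -√(7) < 0 has no real solution.

n = -1.6266 or n = 1.6266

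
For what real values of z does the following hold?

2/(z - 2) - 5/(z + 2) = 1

z = -6 or z = 3

Multiply both sides by (z - 2)(z + 2):
2(z + 2) - 5(z - 2) = (z - 2)(z + 2).
Expand and collect terms: z² + 3z - 18 = 0.
Factor or apply the quadratic formula: z = 3 or z = -6.
Neither value makes a denominator zero (z ≠ 2, z ≠ -2), so both are valid.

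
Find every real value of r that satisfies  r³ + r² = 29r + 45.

r = -5 or r = -1.6056 or r = 5.6056

Rearrange: r³ + r² - 29r - 45 = 0.
Possible rational roots are divisors of -45. Testing r = -5 gives 0, so (r + 5) is a factor.
Divide: r³ + r² - 29r - 45 = (r + 5)(r² - 4r - 9).
Apply the quadratic formula to r² - 4r - 9 = 0: r = (4 ± √52)/2, i.e. r ≈ 5.6056 or r ≈ -1.6056.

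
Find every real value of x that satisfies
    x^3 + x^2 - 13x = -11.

Rearrange: x^3 + x^2 - 13x + 11 = 0.
Possible rational roots are divisors of 11. Testing x = 1 gives 0, so (x - 1) is a factor.
Divide: x^3 + x^2 - 13x + 11 = (x - 1)(x^2 + 2x - 11).
Apply the quadratic formula to x^2 + 2x - 11 = 0: x = (-2 +/- sqrt(48))/2, i.e. x ~= 2.4641 or x ~= -4.4641.

x = -4.4641 or x = 1 or x = 2.4641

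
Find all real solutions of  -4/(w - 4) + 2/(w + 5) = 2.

w = -3.6458 or w = 1.6458

Multiply both sides by (w - 4)(w + 5):
-4(w + 5) + 2(w - 4) = 2(w - 4)(w + 5).
Expand and collect terms: 2w^2 + 4w - 12 = 0.
By the quadratic formula, w = (-4 +/- sqrt(112)) / 4, so w ~= 1.6458 or w ~= -3.6458.
Neither value makes a denominator zero (w != 4, w != -5), so both are valid.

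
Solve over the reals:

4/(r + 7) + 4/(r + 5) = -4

Multiply both sides by (r + 7)(r + 5):
4(r + 5) + 4(r + 7) = -4(r + 7)(r + 5).
Expand and collect terms: -4r² - 56r - 188 = 0.
By the quadratic formula, r = (56 ± √128) / -8, so r ≈ -8.4142 or r ≈ -5.5858.
Neither value makes a denominator zero (r ≠ -7, r ≠ -5), so both are valid.

r = -8.4142 or r = -5.5858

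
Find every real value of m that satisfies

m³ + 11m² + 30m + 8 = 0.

Possible rational roots are divisors of 8. Testing m = -4 gives 0, so (m + 4) is a factor.
Divide: m³ + 11m² + 30m + 8 = (m + 4)(m² + 7m + 2).
Apply the quadratic formula to m² + 7m + 2 = 0: m = (-7 ± √41)/2, i.e. m ≈ -0.2984 or m ≈ -6.7016.

m = -6.7016 or m = -4 or m = -0.2984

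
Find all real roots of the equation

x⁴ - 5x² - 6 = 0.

x = -2.4495 or x = 2.4495

Let u = x². The equation becomes u² - 5u - 6 = 0.
Factor: (u - 6)(u + 1) = 0, so u = 6 or u = -1.
x² = 6 gives x = ±√(6) ≈ ±2.4495.
x² = -1 < 0 has no real solution.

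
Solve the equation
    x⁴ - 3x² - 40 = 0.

x = -2.8284 or x = 2.8284

Let u = x². The equation becomes u² - 3u - 40 = 0.
Factor: (u - 8)(u + 5) = 0, so u = 8 or u = -5.
x² = 8 gives x = ±2·√(2) ≈ ±2.8284.
x² = -5 < 0 has no real solution.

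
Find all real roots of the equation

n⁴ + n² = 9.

n = -1.5942 or n = 1.5942

Let u = n². The equation becomes u² + u - 9 = 0.
By the quadratic formula, u = -1/2 + √(37)/2 or u = -√(37)/2 - 1/2.
n² = -1/2 + √(37)/2 gives n = ±√(-1/2 + √(37)/2) ≈ ±1.5942.
n² = -√(37)/2 - 1/2 < 0 has no real solution.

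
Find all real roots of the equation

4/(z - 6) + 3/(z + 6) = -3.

z = -7.1132 or z = 4.7799

Multiply both sides by (z - 6)(z + 6):
4(z + 6) + 3(z - 6) = -3(z - 6)(z + 6).
Expand and collect terms: -3z² - 7z + 102 = 0.
By the quadratic formula, z = (7 ± √1273) / -6, so z ≈ -7.1132 or z ≈ 4.7799.
Neither value makes a denominator zero (z ≠ 6, z ≠ -6), so both are valid.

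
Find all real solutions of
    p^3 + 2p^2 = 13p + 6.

p = -4.5616 or p = -0.4384 or p = 3

Rearrange: p^3 + 2p^2 - 13p - 6 = 0.
Possible rational roots are divisors of -6. Testing p = 3 gives 0, so (p - 3) is a factor.
Divide: p^3 + 2p^2 - 13p - 6 = (p - 3)(p^2 + 5p + 2).
Apply the quadratic formula to p^2 + 5p + 2 = 0: p = (-5 +/- sqrt(17))/2, i.e. p ~= -0.4384 or p ~= -4.5616.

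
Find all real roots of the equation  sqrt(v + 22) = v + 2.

v = 3

Square both sides: v + 22 = (v + 2)^2.
Expand and rearrange: v^2 + 3v - 18 = 0.
Solving gives v = 3 or v = -6.
Check each candidate in the original equation:
  v = 3: sqrt(25) = 5, while v + 2 = 5 — valid.
  v = -6: sqrt(16) = 4, while v + 2 = -4 — extraneous.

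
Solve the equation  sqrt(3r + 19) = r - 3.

Square both sides: 3r + 19 = (r - 3)^2.
Expand and rearrange: r^2 - 9r - 10 = 0.
Solving gives r = 10 or r = -1.
Check each candidate in the original equation:
  r = 10: sqrt(49) = 7, while r - 3 = 7 — valid.
  r = -1: sqrt(16) = 4, while r - 3 = -4 — extraneous.

r = 10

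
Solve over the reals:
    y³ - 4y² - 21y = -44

y = -4 or y = 1.7639 or y = 6.2361

Rearrange: y³ - 4y² - 21y + 44 = 0.
Possible rational roots are divisors of 44. Testing y = -4 gives 0, so (y + 4) is a factor.
Divide: y³ - 4y² - 21y + 44 = (y + 4)(y² - 8y + 11).
Apply the quadratic formula to y² - 8y + 11 = 0: y = (8 ± √20)/2, i.e. y ≈ 6.2361 or y ≈ 1.7639.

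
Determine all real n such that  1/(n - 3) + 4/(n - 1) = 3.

Multiply both sides by (n - 3)(n - 1):
(n - 1) + 4(n - 3) = 3(n - 3)(n - 1).
Expand and collect terms: 3n^2 - 17n + 22 = 0.
Factor or apply the quadratic formula: n = 3.6667 or n = 2.
Neither value makes a denominator zero (n != 3, n != 1), so both are valid.

n = 2 or n = 3.6667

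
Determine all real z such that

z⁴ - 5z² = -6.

Let u = z². The equation becomes u² - 5u + 6 = 0.
Factor: (u - 2)(u - 3) = 0, so u = 2 or u = 3.
z² = 2 gives z = ±√(2) ≈ ±1.4142.
z² = 3 gives z = ±√(3) ≈ ±1.7321.

z = -1.7321 or z = -1.4142 or z = 1.4142 or z = 1.7321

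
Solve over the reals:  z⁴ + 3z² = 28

Let u = z². The equation becomes u² + 3u - 28 = 0.
Factor: (u + 7)(u - 4) = 0, so u = -7 or u = 4.
z² = -7 < 0 has no real solution.
z² = 4 gives z = ±2.

z = -2 or z = 2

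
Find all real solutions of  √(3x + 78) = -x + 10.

Square both sides: 3x + 78 = (-x + 10)².
Expand and rearrange: x² - 23x + 22 = 0.
Solving gives x = 22 or x = 1.
Check each candidate in the original equation:
  x = 22: √(144) = 12, while -x + 10 = -12 — extraneous.
  x = 1: √(81) = 9, while -x + 10 = 9 — valid.

x = 1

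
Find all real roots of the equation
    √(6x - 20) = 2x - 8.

x = 6

Square both sides: 6x - 20 = (2x - 8)².
Expand and rearrange: 4x² - 38x + 84 = 0.
Solving gives x = 6 or x = 3.5.
Check each candidate in the original equation:
  x = 6: √(16) = 4, while 2x - 8 = 4 — valid.
  x = 3.5: √(1) = 1, while 2x - 8 = -1 — extraneous.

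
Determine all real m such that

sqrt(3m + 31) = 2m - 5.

Square both sides: 3m + 31 = (2m - 5)^2.
Expand and rearrange: 4m^2 - 23m - 6 = 0.
Solving gives m = 6 or m = -0.25.
Check each candidate in the original equation:
  m = 6: sqrt(49) = 7, while 2m - 5 = 7 — valid.
  m = -0.25: sqrt(30.25) = 5.5, while 2m - 5 = -5.5 — extraneous.

m = 6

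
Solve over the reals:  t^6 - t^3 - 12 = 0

t = -1.4422 or t = 1.5874

Let u = t^3. The equation becomes u^2 - u - 12 = 0.
Factor: (u - 4)(u + 3) = 0, so u = 4 or u = -3.
t^3 = 4 gives t = (4)^(1/3) ~= 1.5874.
t^3 = -3 gives t = -(3)^(1/3) ~= -1.4422.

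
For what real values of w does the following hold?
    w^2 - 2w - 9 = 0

w = -2.1623 or w = 4.1623

Discriminant: (-2)^2 - 4*1*(-9) = 40.
Quadratic formula: w = (2 +/- sqrt(40)) / 2.
So w = 1 + sqrt(10) ~= 4.1623 or w = 1 - sqrt(10) ~= -2.1623.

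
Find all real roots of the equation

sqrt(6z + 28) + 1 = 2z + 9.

Isolate the radical: sqrt(6z + 28) = 2z + 8.
Square both sides: 6z + 28 = (2z + 8)^2.
Expand and rearrange: 4z^2 + 26z + 36 = 0.
Solving gives z = -2 or z = -4.5.
Check each candidate in the original equation:
  z = -2: sqrt(16) = 4, while 2z + 8 = 4 — valid.
  z = -4.5: sqrt(1) = 1, while 2z + 8 = -1 — extraneous.

z = -2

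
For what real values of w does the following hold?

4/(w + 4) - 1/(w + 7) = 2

Multiply both sides by (w + 4)(w + 7):
4(w + 7) - (w + 4) = 2(w + 4)(w + 7).
Expand and collect terms: 2w² + 19w + 32 = 0.
By the quadratic formula, w = (-19 ± √105) / 4, so w ≈ -2.1883 or w ≈ -7.3117.
Neither value makes a denominator zero (w ≠ -4, w ≠ -7), so both are valid.

w = -7.3117 or w = -2.1883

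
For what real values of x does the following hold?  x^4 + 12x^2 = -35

Let u = x^2. The equation becomes u^2 + 12u + 35 = 0.
Factor: (u + 5)(u + 7) = 0, so u = -5 or u = -7.
x^2 = -5 < 0 has no real solution.
x^2 = -7 < 0 has no real solution.

No real solutions.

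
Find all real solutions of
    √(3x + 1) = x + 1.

x = 0 or x = 1

Square both sides: 3x + 1 = (x + 1)².
Expand and rearrange: x² - x = 0.
Solving gives x = 1 or x = 0.
Check each candidate in the original equation:
  x = 1: √(4) = 2, while x + 1 = 2 — valid.
  x = 0: √(1) = 1, while x + 1 = 1 — valid.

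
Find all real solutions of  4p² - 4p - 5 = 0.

p = -0.7247 or p = 1.7247

Discriminant: (-4)² − 4·4·(-5) = 96.
Quadratic formula: p = (4 ± √96) / 8.
So p = 1/2 + √(6)/2 ≈ 1.7247 or p = 1/2 - √(6)/2 ≈ -0.7247.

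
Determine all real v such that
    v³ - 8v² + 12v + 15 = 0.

Possible rational roots are divisors of 15. Testing v = 5 gives 0, so (v - 5) is a factor.
Divide: v³ - 8v² + 12v + 15 = (v - 5)(v² - 3v - 3).
Apply the quadratic formula to v² - 3v - 3 = 0: v = (3 ± √21)/2, i.e. v ≈ 3.7913 or v ≈ -0.7913.

v = -0.7913 or v = 3.7913 or v = 5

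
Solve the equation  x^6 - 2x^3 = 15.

x = -1.4422 or x = 1.71

Let u = x^3. The equation becomes u^2 - 2u - 15 = 0.
Factor: (u - 5)(u + 3) = 0, so u = 5 or u = -3.
x^3 = 5 gives x = (5)^(1/3) ~= 1.71.
x^3 = -3 gives x = -(3)^(1/3) ~= -1.4422.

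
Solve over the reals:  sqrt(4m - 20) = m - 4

m = 6

Square both sides: 4m - 20 = (m - 4)^2.
Expand and rearrange: m^2 - 12m + 36 = 0.
This gives the repeated root m = 6.
Check in the original equation:
  m = 6: sqrt(4) = 2, while m - 4 = 2 — valid.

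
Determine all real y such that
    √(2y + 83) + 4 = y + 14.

y = -1

Isolate the radical: √(2y + 83) = y + 10.
Square both sides: 2y + 83 = (y + 10)².
Expand and rearrange: y² + 18y + 17 = 0.
Solving gives y = -1 or y = -17.
Check each candidate in the original equation:
  y = -1: √(81) = 9, while y + 10 = 9 — valid.
  y = -17: √(49) = 7, while y + 10 = -7 — extraneous.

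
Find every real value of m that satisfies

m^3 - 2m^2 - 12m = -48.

m = -4

Rearrange: m^3 - 2m^2 - 12m + 48 = 0.
Possible rational roots are divisors of 48. Testing m = -4 gives 0, so (m + 4) is a factor.
Divide: m^3 - 2m^2 - 12m + 48 = (m + 4)(m^2 - 6m + 12).
The quadratic m^2 - 6m + 12 has discriminant -12 < 0, so no further real roots.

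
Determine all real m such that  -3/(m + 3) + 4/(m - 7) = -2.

Multiply both sides by (m + 3)(m - 7):
-3(m - 7) + 4(m + 3) = -2(m + 3)(m - 7).
Expand and collect terms: -2m² + 7m + 9 = 0.
Factor or apply the quadratic formula: m = -1 or m = 4.5.
Neither value makes a denominator zero (m ≠ -3, m ≠ 7), so both are valid.

m = -1 or m = 4.5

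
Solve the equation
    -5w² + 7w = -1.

Rearrange to standard form: -5w² + 7w + 1 = 0.
Discriminant: (7)² − 4·(-5)·1 = 69.
Quadratic formula: w = (-7 ± √69) / (-10).
So w = 7/10 - √(69)/10 ≈ -0.1307 or w = 7/10 + √(69)/10 ≈ 1.5307.

w = -0.1307 or w = 1.5307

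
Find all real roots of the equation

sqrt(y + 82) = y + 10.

y = -1

Square both sides: y + 82 = (y + 10)^2.
Expand and rearrange: y^2 + 19y + 18 = 0.
Solving gives y = -1 or y = -18.
Check each candidate in the original equation:
  y = -1: sqrt(81) = 9, while y + 10 = 9 — valid.
  y = -18: sqrt(64) = 8, while y + 10 = -8 — extraneous.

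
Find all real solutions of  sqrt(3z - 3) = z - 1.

z = 1 or z = 4

Square both sides: 3z - 3 = (z - 1)^2.
Expand and rearrange: z^2 - 5z + 4 = 0.
Solving gives z = 4 or z = 1.
Check each candidate in the original equation:
  z = 4: sqrt(9) = 3, while z - 1 = 3 — valid.
  z = 1: sqrt(0) = 0, while z - 1 = 0 — valid.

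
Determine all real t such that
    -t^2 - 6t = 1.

Rearrange to standard form: -t^2 - 6t - 1 = 0.
Discriminant: (-6)^2 - 4*(-1)*(-1) = 32.
Quadratic formula: t = (6 +/- sqrt(32)) / (-2).
So t = -3 - 2*sqrt(2) ~= -5.8284 or t = -3 + 2*sqrt(2) ~= -0.1716.

t = -5.8284 or t = -0.1716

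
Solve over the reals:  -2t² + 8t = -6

t = -0.6458 or t = 4.6458

Rearrange to standard form: -2t² + 8t + 6 = 0.
Discriminant: (8)² − 4·(-2)·6 = 112.
Quadratic formula: t = (-8 ± √112) / (-4).
So t = 2 - √(7) ≈ -0.6458 or t = 2 + √(7) ≈ 4.6458.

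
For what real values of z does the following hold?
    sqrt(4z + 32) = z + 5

Square both sides: 4z + 32 = (z + 5)^2.
Expand and rearrange: z^2 + 6z - 7 = 0.
Solving gives z = 1 or z = -7.
Check each candidate in the original equation:
  z = 1: sqrt(36) = 6, while z + 5 = 6 — valid.
  z = -7: sqrt(4) = 2, while z + 5 = -2 — extraneous.

z = 1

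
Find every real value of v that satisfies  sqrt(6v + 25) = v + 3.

Square both sides: 6v + 25 = (v + 3)^2.
Expand and rearrange: v^2 - 16 = 0.
Solving gives v = 4 or v = -4.
Check each candidate in the original equation:
  v = 4: sqrt(49) = 7, while v + 3 = 7 — valid.
  v = -4: sqrt(1) = 1, while v + 3 = -1 — extraneous.

v = 4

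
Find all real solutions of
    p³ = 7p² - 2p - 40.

p = -2 or p = 4 or p = 5

Rearrange: p³ - 7p² + 2p + 40 = 0.
Possible rational roots are divisors of 40. Testing p = 4 gives 0, so (p - 4) is a factor.
Divide: p³ - 7p² + 2p + 40 = (p - 4)(p² - 3p - 10).
Factor the quadratic: p = 5 or p = -2.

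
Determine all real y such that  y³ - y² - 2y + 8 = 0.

Possible rational roots are divisors of 8. Testing y = -2 gives 0, so (y + 2) is a factor.
Divide: y³ - y² - 2y + 8 = (y + 2)(y² - 3y + 4).
The quadratic y² - 3y + 4 has discriminant -7 < 0, so no further real roots.

y = -2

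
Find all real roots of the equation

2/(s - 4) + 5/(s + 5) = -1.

Multiply both sides by (s - 4)(s + 5):
2(s + 5) + 5(s - 4) = -(s - 4)(s + 5).
Expand and collect terms: -s^2 - 8s + 30 = 0.
By the quadratic formula, s = (8 +/- sqrt(184)) / -2, so s ~= -10.7823 or s ~= 2.7823.
Neither value makes a denominator zero (s != 4, s != -5), so both are valid.

s = -10.7823 or s = 2.7823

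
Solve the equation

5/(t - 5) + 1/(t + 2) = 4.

t = -1.7889 or t = 6.2889

Multiply both sides by (t - 5)(t + 2):
5(t + 2) + (t - 5) = 4(t - 5)(t + 2).
Expand and collect terms: 4t^2 - 18t - 45 = 0.
By the quadratic formula, t = (18 +/- sqrt(1044)) / 8, so t ~= 6.2889 or t ~= -1.7889.
Neither value makes a denominator zero (t != 5, t != -2), so both are valid.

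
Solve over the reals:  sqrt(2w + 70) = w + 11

Square both sides: 2w + 70 = (w + 11)^2.
Expand and rearrange: w^2 + 20w + 51 = 0.
Solving gives w = -3 or w = -17.
Check each candidate in the original equation:
  w = -3: sqrt(64) = 8, while w + 11 = 8 — valid.
  w = -17: sqrt(36) = 6, while w + 11 = -6 — extraneous.

w = -3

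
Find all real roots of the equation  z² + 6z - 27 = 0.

z = -9 or z = 3

Factor: (z - 3)(z + 9) = 0.
So z = 3 or z = -9.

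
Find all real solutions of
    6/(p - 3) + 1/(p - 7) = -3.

p = 0.8847 or p = 6.782

Multiply both sides by (p - 3)(p - 7):
6(p - 7) + (p - 3) = -3(p - 3)(p - 7).
Expand and collect terms: -3p² + 23p - 18 = 0.
By the quadratic formula, p = (-23 ± √313) / -6, so p ≈ 0.8847 or p ≈ 6.782.
Neither value makes a denominator zero (p ≠ 3, p ≠ 7), so both are valid.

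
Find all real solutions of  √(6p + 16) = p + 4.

p = -2 or p = 0

Square both sides: 6p + 16 = (p + 4)².
Expand and rearrange: p² + 2p = 0.
Solving gives p = 0 or p = -2.
Check each candidate in the original equation:
  p = 0: √(16) = 4, while p + 4 = 4 — valid.
  p = -2: √(4) = 2, while p + 4 = 2 — valid.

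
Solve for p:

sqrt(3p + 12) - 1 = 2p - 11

Isolate the radical: sqrt(3p + 12) = 2p - 10.
Square both sides: 3p + 12 = (2p - 10)^2.
Expand and rearrange: 4p^2 - 43p + 88 = 0.
Solving gives p = 8 or p = 2.75.
Check each candidate in the original equation:
  p = 8: sqrt(36) = 6, while 2p - 10 = 6 — valid.
  p = 2.75: sqrt(20.25) = 4.5, while 2p - 10 = -4.5 — extraneous.

p = 8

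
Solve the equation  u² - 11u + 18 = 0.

u = 2 or u = 9

Factor: (u - 2)(u - 9) = 0.
So u = 2 or u = 9.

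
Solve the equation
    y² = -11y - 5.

y = -10.5249 or y = -0.4751

Rearrange to standard form: y² + 11y + 5 = 0.
Discriminant: (11)² − 4·1·5 = 101.
Quadratic formula: y = (-11 ± √101) / 2.
So y = -11/2 + √(101)/2 ≈ -0.4751 or y = -11/2 - √(101)/2 ≈ -10.5249.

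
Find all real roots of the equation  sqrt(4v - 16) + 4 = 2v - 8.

Isolate the radical: sqrt(4v - 16) = 2v - 12.
Square both sides: 4v - 16 = (2v - 12)^2.
Expand and rearrange: 4v^2 - 52v + 160 = 0.
Solving gives v = 8 or v = 5.
Check each candidate in the original equation:
  v = 8: sqrt(16) = 4, while 2v - 12 = 4 — valid.
  v = 5: sqrt(4) = 2, while 2v - 12 = -2 — extraneous.

v = 8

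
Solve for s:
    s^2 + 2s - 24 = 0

s = -6 or s = 4

Factor: (s + 6)(s - 4) = 0.
So s = -6 or s = 4.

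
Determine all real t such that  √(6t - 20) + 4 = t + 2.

t = 4 or t = 6

Isolate the radical: √(6t - 20) = t - 2.
Square both sides: 6t - 20 = (t - 2)².
Expand and rearrange: t² - 10t + 24 = 0.
Solving gives t = 6 or t = 4.
Check each candidate in the original equation:
  t = 6: √(16) = 4, while t - 2 = 4 — valid.
  t = 4: √(4) = 2, while t - 2 = 2 — valid.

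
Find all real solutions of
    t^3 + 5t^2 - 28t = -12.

t = -8.4721 or t = 0.4721 or t = 3

Rearrange: t^3 + 5t^2 - 28t + 12 = 0.
Possible rational roots are divisors of 12. Testing t = 3 gives 0, so (t - 3) is a factor.
Divide: t^3 + 5t^2 - 28t + 12 = (t - 3)(t^2 + 8t - 4).
Apply the quadratic formula to t^2 + 8t - 4 = 0: t = (-8 +/- sqrt(80))/2, i.e. t ~= 0.4721 or t ~= -8.4721.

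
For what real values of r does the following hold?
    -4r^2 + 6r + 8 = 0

r = -0.8508 or r = 2.3508

Discriminant: (6)^2 - 4*(-4)*8 = 164.
Quadratic formula: r = (-6 +/- sqrt(164)) / (-8).
So r = 3/4 - sqrt(41)/4 ~= -0.8508 or r = 3/4 + sqrt(41)/4 ~= 2.3508.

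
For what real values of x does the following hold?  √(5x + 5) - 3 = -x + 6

x = 4

Isolate the radical: √(5x + 5) = -x + 9.
Square both sides: 5x + 5 = (-x + 9)².
Expand and rearrange: x² - 23x + 76 = 0.
Solving gives x = 19 or x = 4.
Check each candidate in the original equation:
  x = 19: √(100) = 10, while -x + 9 = -10 — extraneous.
  x = 4: √(25) = 5, while -x + 9 = 5 — valid.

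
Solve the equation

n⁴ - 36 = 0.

Let u = n². The equation becomes u² - 36 = 0.
Factor: (u - 6)(u + 6) = 0, so u = 6 or u = -6.
n² = 6 gives n = ±√(6) ≈ ±2.4495.
n² = -6 < 0 has no real solution.

n = -2.4495 or n = 2.4495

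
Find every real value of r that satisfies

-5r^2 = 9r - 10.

r = -2.5763 or r = 0.7763

Rearrange to standard form: -5r^2 - 9r + 10 = 0.
Discriminant: (-9)^2 - 4*(-5)*10 = 281.
Quadratic formula: r = (9 +/- sqrt(281)) / (-10).
So r = -sqrt(281)/10 - 9/10 ~= -2.5763 or r = -9/10 + sqrt(281)/10 ~= 0.7763.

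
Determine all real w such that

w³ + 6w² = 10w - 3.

Rearrange: w³ + 6w² - 10w + 3 = 0.
Possible rational roots are divisors of 3. Testing w = 1 gives 0, so (w - 1) is a factor.
Divide: w³ + 6w² - 10w + 3 = (w - 1)(w² + 7w - 3).
Apply the quadratic formula to w² + 7w - 3 = 0: w = (-7 ± √61)/2, i.e. w ≈ 0.4051 or w ≈ -7.4051.

w = -7.4051 or w = 0.4051 or w = 1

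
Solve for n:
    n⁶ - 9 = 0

Let u = n³. The equation becomes u² - 9 = 0.
Factor: (u + 3)(u - 3) = 0, so u = -3 or u = 3.
n³ = -3 gives n = -∛(3) ≈ -1.4422.
n³ = 3 gives n = ∛(3) ≈ 1.4422.

n = -1.4422 or n = 1.4422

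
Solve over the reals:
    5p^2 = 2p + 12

Rearrange to standard form: 5p^2 - 2p - 12 = 0.
Discriminant: (-2)^2 - 4*5*(-12) = 244.
Quadratic formula: p = (2 +/- sqrt(244)) / 10.
So p = 1/5 + sqrt(61)/5 ~= 1.762 or p = 1/5 - sqrt(61)/5 ~= -1.362.

p = -1.362 or p = 1.762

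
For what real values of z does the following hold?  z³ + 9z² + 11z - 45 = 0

Possible rational roots are divisors of -45. Testing z = -5 gives 0, so (z + 5) is a factor.
Divide: z³ + 9z² + 11z - 45 = (z + 5)(z² + 4z - 9).
Apply the quadratic formula to z² + 4z - 9 = 0: z = (-4 ± √52)/2, i.e. z ≈ 1.6056 or z ≈ -5.6056.

z = -5.6056 or z = -5 or z = 1.6056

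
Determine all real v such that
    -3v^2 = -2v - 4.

Rearrange to standard form: -3v^2 + 2v + 4 = 0.
Discriminant: (2)^2 - 4*(-3)*4 = 52.
Quadratic formula: v = (-2 +/- sqrt(52)) / (-6).
So v = 1/3 - sqrt(13)/3 ~= -0.8685 or v = 1/3 + sqrt(13)/3 ~= 1.5352.

v = -0.8685 or v = 1.5352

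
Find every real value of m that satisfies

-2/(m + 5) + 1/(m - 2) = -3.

m = -4.2961 or m = 1.6294

Multiply both sides by (m + 5)(m - 2):
-2(m - 2) + (m + 5) = -3(m + 5)(m - 2).
Expand and collect terms: -3m² - 8m + 21 = 0.
By the quadratic formula, m = (8 ± √316) / -6, so m ≈ -4.2961 or m ≈ 1.6294.
Neither value makes a denominator zero (m ≠ -5, m ≠ 2), so both are valid.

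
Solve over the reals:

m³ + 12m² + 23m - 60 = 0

m = -8.4244 or m = -5 or m = 1.4244

Possible rational roots are divisors of -60. Testing m = -5 gives 0, so (m + 5) is a factor.
Divide: m³ + 12m² + 23m - 60 = (m + 5)(m² + 7m - 12).
Apply the quadratic formula to m² + 7m - 12 = 0: m = (-7 ± √97)/2, i.e. m ≈ 1.4244 or m ≈ -8.4244.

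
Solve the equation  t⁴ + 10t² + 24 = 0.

No real solutions.

Let u = t². The equation becomes u² + 10u + 24 = 0.
Factor: (u + 6)(u + 4) = 0, so u = -6 or u = -4.
t² = -6 < 0 has no real solution.
t² = -4 < 0 has no real solution.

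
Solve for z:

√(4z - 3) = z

z = 1 or z = 3

Square both sides: 4z - 3 = (z)².
Expand and rearrange: z² - 4z + 3 = 0.
Solving gives z = 3 or z = 1.
Check each candidate in the original equation:
  z = 3: √(9) = 3, while z = 3 — valid.
  z = 1: √(1) = 1, while z = 1 — valid.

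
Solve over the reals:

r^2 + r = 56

Bring every term to one side: r^2 + r - 56 = 0.
Factor: (r - 7)(r + 8) = 0.
So r = 7 or r = -8.

r = -8 or r = 7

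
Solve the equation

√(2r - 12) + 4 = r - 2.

r = 6 or r = 8

Isolate the radical: √(2r - 12) = r - 6.
Square both sides: 2r - 12 = (r - 6)².
Expand and rearrange: r² - 14r + 48 = 0.
Solving gives r = 8 or r = 6.
Check each candidate in the original equation:
  r = 8: √(4) = 2, while r - 6 = 2 — valid.
  r = 6: √(0) = 0, while r - 6 = 0 — valid.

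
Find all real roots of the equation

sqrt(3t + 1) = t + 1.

t = 0 or t = 1

Square both sides: 3t + 1 = (t + 1)^2.
Expand and rearrange: t^2 - t = 0.
Solving gives t = 1 or t = 0.
Check each candidate in the original equation:
  t = 1: sqrt(4) = 2, while t + 1 = 2 — valid.
  t = 0: sqrt(1) = 1, while t + 1 = 1 — valid.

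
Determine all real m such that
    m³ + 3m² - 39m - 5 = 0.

m = -7.873 or m = -0.127 or m = 5

Possible rational roots are divisors of -5. Testing m = 5 gives 0, so (m - 5) is a factor.
Divide: m³ + 3m² - 39m - 5 = (m - 5)(m² + 8m + 1).
Apply the quadratic formula to m² + 8m + 1 = 0: m = (-8 ± √60)/2, i.e. m ≈ -0.127 or m ≈ -7.873.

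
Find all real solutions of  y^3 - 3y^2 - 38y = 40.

Rearrange: y^3 - 3y^2 - 38y - 40 = 0.
Possible rational roots are divisors of -40. Testing y = -4 gives 0, so (y + 4) is a factor.
Divide: y^3 - 3y^2 - 38y - 40 = (y + 4)(y^2 - 7y - 10).
Apply the quadratic formula to y^2 - 7y - 10 = 0: y = (7 +/- sqrt(89))/2, i.e. y ~= 8.217 or y ~= -1.217.

y = -4 or y = -1.217 or y = 8.217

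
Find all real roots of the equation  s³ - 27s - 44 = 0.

s = -4 or s = -1.873 or s = 5.873

Possible rational roots are divisors of -44. Testing s = -4 gives 0, so (s + 4) is a factor.
Divide: s³ - 27s - 44 = (s + 4)(s² - 4s - 11).
Apply the quadratic formula to s² - 4s - 11 = 0: s = (4 ± √60)/2, i.e. s ≈ 5.873 or s ≈ -1.873.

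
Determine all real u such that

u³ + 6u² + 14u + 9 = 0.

Possible rational roots are divisors of 9. Testing u = -1 gives 0, so (u + 1) is a factor.
Divide: u³ + 6u² + 14u + 9 = (u + 1)(u² + 5u + 9).
The quadratic u² + 5u + 9 has discriminant -11 < 0, so no further real roots.

u = -1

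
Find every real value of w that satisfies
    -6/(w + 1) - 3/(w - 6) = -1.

w = 2.3096 or w = 11.6904

Multiply both sides by (w + 1)(w - 6):
-6(w - 6) - 3(w + 1) = -(w + 1)(w - 6).
Expand and collect terms: -w² + 14w - 27 = 0.
By the quadratic formula, w = (-14 ± √88) / -2, so w ≈ 2.3096 or w ≈ 11.6904.
Neither value makes a denominator zero (w ≠ -1, w ≠ 6), so both are valid.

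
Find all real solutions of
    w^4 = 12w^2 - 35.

w = -2.6458 or w = -2.2361 or w = 2.2361 or w = 2.6458

Let u = w^2. The equation becomes u^2 - 12u + 35 = 0.
Factor: (u - 7)(u - 5) = 0, so u = 7 or u = 5.
w^2 = 7 gives w = +/-sqrt(7) ~= +/-2.6458.
w^2 = 5 gives w = +/-sqrt(5) ~= +/-2.2361.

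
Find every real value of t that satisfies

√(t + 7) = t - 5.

t = 9

Square both sides: t + 7 = (t - 5)².
Expand and rearrange: t² - 11t + 18 = 0.
Solving gives t = 9 or t = 2.
Check each candidate in the original equation:
  t = 9: √(16) = 4, while t - 5 = 4 — valid.
  t = 2: √(9) = 3, while t - 5 = -3 — extraneous.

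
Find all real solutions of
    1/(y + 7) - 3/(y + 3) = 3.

y = -6.5352 or y = -4.1315

Multiply both sides by (y + 7)(y + 3):
(y + 3) - 3(y + 7) = 3(y + 7)(y + 3).
Expand and collect terms: 3y² + 32y + 81 = 0.
By the quadratic formula, y = (-32 ± √52) / 6, so y ≈ -4.1315 or y ≈ -6.5352.
Neither value makes a denominator zero (y ≠ -7, y ≠ -3), so both are valid.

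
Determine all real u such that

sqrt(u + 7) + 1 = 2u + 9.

Isolate the radical: sqrt(u + 7) = 2u + 8.
Square both sides: u + 7 = (2u + 8)^2.
Expand and rearrange: 4u^2 + 31u + 57 = 0.
Solving gives u = -3 or u = -4.75.
Check each candidate in the original equation:
  u = -3: sqrt(4) = 2, while 2u + 8 = 2 — valid.
  u = -4.75: sqrt(2.25) = 1.5, while 2u + 8 = -1.5 — extraneous.

u = -3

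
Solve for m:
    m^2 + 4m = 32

Bring every term to one side: m^2 + 4m - 32 = 0.
Factor: (m - 4)(m + 8) = 0.
So m = 4 or m = -8.

m = -8 or m = 4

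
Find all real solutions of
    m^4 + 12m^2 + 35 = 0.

No real solutions.

Let u = m^2. The equation becomes u^2 + 12u + 35 = 0.
Factor: (u + 5)(u + 7) = 0, so u = -5 or u = -7.
m^2 = -5 < 0 has no real solution.
m^2 = -7 < 0 has no real solution.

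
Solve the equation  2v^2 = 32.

v = -4 or v = 4

Bring every term to one side: 2v^2 - 32 = 0.
Factor: 2(v - 4)(v + 4) = 0.
So v = 4 or v = -4.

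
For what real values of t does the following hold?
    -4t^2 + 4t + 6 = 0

t = -0.8229 or t = 1.8229

Discriminant: (4)^2 - 4*(-4)*6 = 112.
Quadratic formula: t = (-4 +/- sqrt(112)) / (-8).
So t = 1/2 - sqrt(7)/2 ~= -0.8229 or t = 1/2 + sqrt(7)/2 ~= 1.8229.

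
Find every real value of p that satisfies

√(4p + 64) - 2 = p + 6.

p = 0

Isolate the radical: √(4p + 64) = p + 8.
Square both sides: 4p + 64 = (p + 8)².
Expand and rearrange: p² + 12p = 0.
Solving gives p = 0 or p = -12.
Check each candidate in the original equation:
  p = 0: √(64) = 8, while p + 8 = 8 — valid.
  p = -12: √(16) = 4, while p + 8 = -4 — extraneous.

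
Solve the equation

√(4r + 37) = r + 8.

Square both sides: 4r + 37 = (r + 8)².
Expand and rearrange: r² + 12r + 27 = 0.
Solving gives r = -3 or r = -9.
Check each candidate in the original equation:
  r = -3: √(25) = 5, while r + 8 = 5 — valid.
  r = -9: √(1) = 1, while r + 8 = -1 — extraneous.

r = -3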